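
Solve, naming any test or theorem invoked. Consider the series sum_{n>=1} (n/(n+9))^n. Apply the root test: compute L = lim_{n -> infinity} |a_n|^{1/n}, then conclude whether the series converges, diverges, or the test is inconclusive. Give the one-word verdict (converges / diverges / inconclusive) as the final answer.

Let a_n denote the general term. Form |a_n|^(1/n) and simplify:
|a_n|^(1/n) = n/(n + 9)
Take the limit as n -> infinity: L = 1.
Since L = 1, the root test is inconclusive. (In fact a_n = (n/(n+9))^n -> e^(-9) != 0, so the nth-term test shows divergence; but the root test itself gives no conclusion.)

inconclusive


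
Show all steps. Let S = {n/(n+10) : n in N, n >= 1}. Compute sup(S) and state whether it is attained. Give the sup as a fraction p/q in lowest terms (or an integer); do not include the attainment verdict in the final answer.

Analysis:
- Values: 1/11, 1/6, 3/13, 2/7, ... strictly increasing.
- Minimum is 1/11 (n=1); inf = 1/11 (attained).
- n/(n+10) = 1 - 10/(n+10) -> 1 from below as n -> infinity, and never equals 1.
- So sup = 1 (not attained).
Conclusion: sup(S) = 1, not attained in S.

1


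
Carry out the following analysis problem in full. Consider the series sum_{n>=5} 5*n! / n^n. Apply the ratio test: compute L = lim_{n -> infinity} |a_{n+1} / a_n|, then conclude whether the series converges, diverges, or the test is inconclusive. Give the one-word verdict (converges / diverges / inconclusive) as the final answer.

Let a_n denote the general term. Form the ratio a_{n+1}/a_n and simplify:
a_{n+1}/a_n = (n/(n + 1))^n
Take the limit as n -> infinity: L = exp(-1).
Since L = exp(-1) < 1, the ratio test implies the series converges.

converges


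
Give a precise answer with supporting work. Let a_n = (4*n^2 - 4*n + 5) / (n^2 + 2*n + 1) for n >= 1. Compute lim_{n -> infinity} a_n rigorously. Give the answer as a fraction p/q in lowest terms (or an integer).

Divide numerator and denominator by n^2, the highest power:
numerator / n^2 = 4 - 4/n + 5/n^2
denominator / n^2 = 1 + 2/n + n^(-2)
As n -> infinity, all terms of the form c/n^k (k >= 1) tend to 0.
So numerator / n^2 -> 4 and denominator / n^2 -> 1.
Therefore lim a_n = 4.

4


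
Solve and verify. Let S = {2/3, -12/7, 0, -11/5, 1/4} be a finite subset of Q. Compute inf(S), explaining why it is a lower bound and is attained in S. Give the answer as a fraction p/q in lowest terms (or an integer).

S is finite, so inf(S) = min(S).
Sorted increasing:
-11/5, -12/7, 0, 1/4, 2/3
The extremum is -11/5.
For every x in S, x >= -11/5. And -11/5 is in S, so it is attained.
Therefore inf(S) = -11/5.

-11/5


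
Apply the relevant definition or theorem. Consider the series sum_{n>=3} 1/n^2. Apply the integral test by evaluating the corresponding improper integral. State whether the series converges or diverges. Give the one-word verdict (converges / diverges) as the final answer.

Let f(x) = x^(-2). Then f is positive, continuous, and decreasing on [3, infinity), so the integral test applies.
Compute the improper integral int_{3}^infinity f(x) dx:
  antiderivative F(x) = -1/x.
  As x -> infinity, F(x) -> 0 (since p = 2 > 1).
  So int = F(infinity) - F(3) = 0 - (-1/3) = 1/3.
  Finite, so by the integral test, the series converges.

converges


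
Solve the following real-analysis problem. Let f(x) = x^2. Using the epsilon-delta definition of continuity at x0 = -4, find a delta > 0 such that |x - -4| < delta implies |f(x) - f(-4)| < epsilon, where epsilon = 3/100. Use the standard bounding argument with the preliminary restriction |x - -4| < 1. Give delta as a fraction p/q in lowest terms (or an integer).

Factor: |x^2 - (-4)^2| = |x - -4| * |x + -4|.
Impose |x - -4| < 1 first. Then |x + -4| = |(x - -4) + 2*(-4)| <= |x - -4| + 2*|-4| < 1 + 8 = 9.
So |x^2 - (-4)^2| < delta * 9.
We need delta * 9 <= 3/100, i.e. delta <= 3/100/9 = 1/300.
Since 1/300 < 1, this is tighter than 1; take delta = 1/300.
So delta = 1/300 works.

1/300


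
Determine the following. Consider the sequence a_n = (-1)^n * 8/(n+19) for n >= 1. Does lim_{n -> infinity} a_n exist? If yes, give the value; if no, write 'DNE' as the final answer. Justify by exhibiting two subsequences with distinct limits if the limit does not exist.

Examine the behaviour of a_n along subsequences.
Even-n subsequence a_{2k} = 8/(2k+19) -> 0. Odd-n subsequence a_{2k+1} = -8/(2k+20) -> 0. Both tend to 0, which suggests the limit is 0; verify directly.
|a_n - 0| = 8/(n+19) < 8/n for every n >= 1.
Given epsilon > 0, choose a positive integer N > 8/epsilon. Then for all n >= N, |a_n| < 8/n <= 8/N < epsilon.
So by the definition of the limit, lim a_n exists and equals 0.

0


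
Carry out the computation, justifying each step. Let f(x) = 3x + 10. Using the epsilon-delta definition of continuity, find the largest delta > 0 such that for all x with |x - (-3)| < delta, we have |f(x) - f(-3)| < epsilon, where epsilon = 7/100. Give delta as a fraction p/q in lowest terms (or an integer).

We compute f(-3) = 3*(-3) + 10 = 1.
|f(x) - f(-3)| = |3x + 10 - (1)| = |3(x - (-3))| = 3|x - (-3)|.
We need 3|x - (-3)| < 7/100, i.e. |x - (-3)| < 7/100 / 3 = 7/300.
So any delta <= 7/300 works. Conversely, if delta > 7/300, then x = -3 + 7/300 satisfies |x - (-3)| = 7/300 < delta but |f(x) - f(-3)| = 3 * 7/300 = 7/100, which is not < 7/100; so no larger delta works.
Hence the largest such delta is 7/300.

7/300


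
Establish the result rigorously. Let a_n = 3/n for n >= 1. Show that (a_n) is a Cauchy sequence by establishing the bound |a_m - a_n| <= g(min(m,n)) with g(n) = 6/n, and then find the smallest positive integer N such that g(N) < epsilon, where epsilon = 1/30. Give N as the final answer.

For any m, n >= 1, by the triangle inequality:
|a_m - a_n| = |3/m - 3/n| <= 3*1/m + 3*1/n <= 6/min(m,n).
So g(n) = 6/n bounds the Cauchy difference. Since g(n) -> 0, (a_n) is Cauchy.
Now solve g(N) < 1/30: 6/N < 1/30 <=> N > 6 / (1/30) = 180.
The smallest integer strictly greater than 180 is N = 181.
Check: g(181) = 6/181 = 6/181 < 1/30; g(180) = 1/30 >= 1/30. So N = 181.

181


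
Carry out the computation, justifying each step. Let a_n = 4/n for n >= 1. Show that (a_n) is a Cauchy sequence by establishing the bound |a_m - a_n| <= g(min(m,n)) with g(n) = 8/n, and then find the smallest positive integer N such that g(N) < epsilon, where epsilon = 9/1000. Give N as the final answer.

For any m, n >= 1, by the triangle inequality:
|a_m - a_n| = |4/m - 4/n| <= 4*1/m + 4*1/n <= 8/min(m,n).
So g(n) = 8/n bounds the Cauchy difference. Since g(n) -> 0, (a_n) is Cauchy.
Now solve g(N) < 9/1000: 8/N < 9/1000 <=> N > 8 / (9/1000) = 8000/9.
The smallest integer strictly greater than 8000/9 is N = 889.
Check: g(889) = 8/889 = 8/889 < 9/1000; g(888) = 1/111 >= 9/1000. So N = 889.

889


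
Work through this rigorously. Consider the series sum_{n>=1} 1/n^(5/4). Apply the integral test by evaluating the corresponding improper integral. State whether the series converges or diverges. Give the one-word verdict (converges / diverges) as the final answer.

Let f(x) = x^(-5/4). Then f is positive, continuous, and decreasing on [1, infinity), so the integral test applies.
Compute the improper integral int_{1}^infinity f(x) dx:
  antiderivative F(x) = -4/x^(1/4).
  As x -> infinity, F(x) -> 0 (since p = 5/4 > 1).
  So int = F(infinity) - F(1) = 0 - (-4) = 4.
  Finite, so by the integral test, the series converges.

converges


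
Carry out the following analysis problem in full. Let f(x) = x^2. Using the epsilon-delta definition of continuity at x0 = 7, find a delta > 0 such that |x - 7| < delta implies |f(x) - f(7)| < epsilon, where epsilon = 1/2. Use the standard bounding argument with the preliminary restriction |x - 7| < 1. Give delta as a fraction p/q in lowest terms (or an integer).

Factor: |x^2 - (7)^2| = |x - 7| * |x + 7|.
Impose |x - 7| < 1 first. Then |x + 7| = |(x - 7) + 2*(7)| <= |x - 7| + 2*|7| < 1 + 14 = 15.
So |x^2 - (7)^2| < delta * 15.
We need delta * 15 <= 1/2, i.e. delta <= 1/2/15 = 1/30.
Since 1/30 < 1, this is tighter than 1; take delta = 1/30.
So delta = 1/30 works.

1/30


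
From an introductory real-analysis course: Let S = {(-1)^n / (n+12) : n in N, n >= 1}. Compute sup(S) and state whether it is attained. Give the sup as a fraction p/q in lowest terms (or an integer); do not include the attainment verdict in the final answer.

Analysis:
- Values: -1/13, 1/14, -1/15, 1/16, -1/17, ...
- Positive terms (even n): 1/(2+12), 1/(4+12), ... decreasing -> max = 1/14 (n=2).
- Negative terms (odd n): -1/(1+12), -1/(3+12), ... increasing -> min = -1/13 (n=1).
- So sup = 1/14 (attained at n=2); inf = -1/13 (attained at n=1).
Conclusion: sup(S) = 1/14, attained in S.

1/14


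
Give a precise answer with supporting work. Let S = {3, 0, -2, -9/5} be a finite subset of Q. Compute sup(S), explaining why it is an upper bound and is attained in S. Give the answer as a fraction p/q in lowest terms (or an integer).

S is finite, so sup(S) = max(S).
Sorted decreasing:
3, 0, -9/5, -2
The extremum is 3.
For every x in S, x <= 3. And 3 is in S, so it is attained.
Therefore sup(S) = 3.

3


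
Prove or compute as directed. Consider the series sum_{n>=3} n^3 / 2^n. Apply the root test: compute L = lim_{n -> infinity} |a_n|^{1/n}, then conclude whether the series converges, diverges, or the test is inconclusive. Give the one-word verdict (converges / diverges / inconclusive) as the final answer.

Let a_n denote the general term. Form |a_n|^(1/n) and simplify:
|a_n|^(1/n) = n^(3/n)/2
Take the limit as n -> infinity: L = 1/2.
Since L = 1/2 < 1, the root test implies convergence.

converges


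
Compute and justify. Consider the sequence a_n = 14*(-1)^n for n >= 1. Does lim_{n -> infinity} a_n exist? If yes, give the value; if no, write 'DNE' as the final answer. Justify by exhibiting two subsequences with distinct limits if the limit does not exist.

Examine the behaviour of a_n along subsequences.
Even-n subsequence a_{2k} = 14 -> 14. Odd-n subsequence a_{2k+1} = -14 -> -14.
Since these two subsequential limits are 14 and -14, distinct, the full sequence cannot converge (a convergent sequence has all subsequences tending to the same limit). So lim a_n does not exist.

DNE


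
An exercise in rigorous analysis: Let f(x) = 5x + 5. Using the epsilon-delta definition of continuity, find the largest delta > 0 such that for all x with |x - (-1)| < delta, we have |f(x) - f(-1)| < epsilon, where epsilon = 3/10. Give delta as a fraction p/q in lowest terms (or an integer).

We compute f(-1) = 5*(-1) + 5 = 0.
|f(x) - f(-1)| = |5x + 5 - (0)| = |5(x - (-1))| = 5|x - (-1)|.
We need 5|x - (-1)| < 3/10, i.e. |x - (-1)| < 3/10 / 5 = 3/50.
So any delta <= 3/50 works. Conversely, if delta > 3/50, then x = -1 + 3/50 satisfies |x - (-1)| = 3/50 < delta but |f(x) - f(-1)| = 5 * 3/50 = 3/10, which is not < 3/10; so no larger delta works.
Hence the largest such delta is 3/50.

3/50


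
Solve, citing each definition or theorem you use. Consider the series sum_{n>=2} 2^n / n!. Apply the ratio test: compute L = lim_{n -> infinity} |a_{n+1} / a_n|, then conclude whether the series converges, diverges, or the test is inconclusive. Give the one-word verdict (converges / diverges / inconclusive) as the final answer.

Let a_n denote the general term. Form the ratio a_{n+1}/a_n and simplify:
a_{n+1}/a_n = 2/(n + 1)
Take the limit as n -> infinity: L = 0.
Since L = 0 < 1, the ratio test implies the series converges.

converges


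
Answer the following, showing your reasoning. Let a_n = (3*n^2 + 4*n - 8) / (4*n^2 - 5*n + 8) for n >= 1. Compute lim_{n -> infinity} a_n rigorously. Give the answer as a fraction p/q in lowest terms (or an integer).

Divide numerator and denominator by n^2, the highest power:
numerator / n^2 = 3 + 4/n - 8/n^2
denominator / n^2 = 4 - 5/n + 8/n^2
As n -> infinity, all terms of the form c/n^k (k >= 1) tend to 0.
So numerator / n^2 -> 3 and denominator / n^2 -> 4.
Therefore lim a_n = 3/4.

3/4


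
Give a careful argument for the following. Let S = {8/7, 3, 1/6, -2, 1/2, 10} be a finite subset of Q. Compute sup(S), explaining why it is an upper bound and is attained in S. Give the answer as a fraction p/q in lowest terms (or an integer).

S is finite, so sup(S) = max(S).
Sorted decreasing:
10, 3, 8/7, 1/2, 1/6, -2
The extremum is 10.
For every x in S, x <= 10. And 10 is in S, so it is attained.
Therefore sup(S) = 10.

10


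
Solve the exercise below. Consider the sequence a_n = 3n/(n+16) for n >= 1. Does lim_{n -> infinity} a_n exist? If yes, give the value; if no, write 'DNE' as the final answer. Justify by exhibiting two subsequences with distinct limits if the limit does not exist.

Examine the behaviour of a_n along subsequences.
Even-n subsequence a_{2k} = 3(2k)/(2k+16) -> 3. Odd-n subsequence a_{2k+1} = 3(2k+1)/(2k+17) -> 3. Both tend to 3, which suggests the limit is 3; verify directly.
|a_n - 3| = |3n - 3(n+16)| / (n+16) = 48/(n+16) < 48/n for every n >= 1.
Given epsilon > 0, choose a positive integer N > 48/epsilon. Then for all n >= N, |a_n - 3| < 48/n <= 48/N < epsilon.
So by the definition of the limit, lim a_n exists and equals 3.

3


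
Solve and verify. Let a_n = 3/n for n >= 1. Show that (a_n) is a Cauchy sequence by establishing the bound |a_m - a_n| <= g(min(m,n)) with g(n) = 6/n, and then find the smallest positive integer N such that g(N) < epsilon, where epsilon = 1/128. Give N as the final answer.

For any m, n >= 1, by the triangle inequality:
|a_m - a_n| = |3/m - 3/n| <= 3*1/m + 3*1/n <= 6/min(m,n).
So g(n) = 6/n bounds the Cauchy difference. Since g(n) -> 0, (a_n) is Cauchy.
Now solve g(N) < 1/128: 6/N < 1/128 <=> N > 6 / (1/128) = 768.
The smallest integer strictly greater than 768 is N = 769.
Check: g(769) = 6/769 = 6/769 < 1/128; g(768) = 1/128 >= 1/128. So N = 769.

769


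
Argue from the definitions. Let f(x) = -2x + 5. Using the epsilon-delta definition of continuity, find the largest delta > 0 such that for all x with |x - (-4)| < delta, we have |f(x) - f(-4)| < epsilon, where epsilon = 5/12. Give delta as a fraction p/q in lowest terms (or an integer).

We compute f(-4) = -2*(-4) + 5 = 13.
|f(x) - f(-4)| = |-2x + 5 - (13)| = |-2(x - (-4))| = 2|x - (-4)|.
We need 2|x - (-4)| < 5/12, i.e. |x - (-4)| < 5/12 / 2 = 5/24.
So any delta <= 5/24 works. Conversely, if delta > 5/24, then x = -4 + 5/24 satisfies |x - (-4)| = 5/24 < delta but |f(x) - f(-4)| = 2 * 5/24 = 5/12, which is not < 5/12; so no larger delta works.
Hence the largest such delta is 5/24.

5/24


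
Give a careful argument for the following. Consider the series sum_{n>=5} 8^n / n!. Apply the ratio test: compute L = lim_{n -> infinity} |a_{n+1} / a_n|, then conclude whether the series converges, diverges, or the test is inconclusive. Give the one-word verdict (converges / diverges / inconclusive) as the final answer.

Let a_n denote the general term. Form the ratio a_{n+1}/a_n and simplify:
a_{n+1}/a_n = 8/(n + 1)
Take the limit as n -> infinity: L = 0.
Since L = 0 < 1, the ratio test implies the series converges.

converges


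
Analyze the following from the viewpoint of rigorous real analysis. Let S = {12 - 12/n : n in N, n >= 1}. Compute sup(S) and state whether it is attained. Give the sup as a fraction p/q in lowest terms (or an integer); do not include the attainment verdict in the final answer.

Analysis:
- Values: 0, 6, 8, 9, ... strictly increasing.
- Minimum is 0 (n=1); inf = 0 (attained).
- 12 - 12/n -> 12 from below; sup = 12, not attained.
Conclusion: sup(S) = 12, not attained in S.

12


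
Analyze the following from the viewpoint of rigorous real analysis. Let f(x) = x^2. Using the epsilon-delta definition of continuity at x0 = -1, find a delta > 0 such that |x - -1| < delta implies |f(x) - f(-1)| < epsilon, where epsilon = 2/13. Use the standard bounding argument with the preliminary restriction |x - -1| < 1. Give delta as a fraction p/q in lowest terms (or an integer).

Factor: |x^2 - (-1)^2| = |x - -1| * |x + -1|.
Impose |x - -1| < 1 first. Then |x + -1| = |(x - -1) + 2*(-1)| <= |x - -1| + 2*|-1| < 1 + 2 = 3.
So |x^2 - (-1)^2| < delta * 3.
We need delta * 3 <= 2/13, i.e. delta <= 2/13/3 = 2/39.
Since 2/39 < 1, this is tighter than 1; take delta = 2/39.
So delta = 2/39 works.

2/39


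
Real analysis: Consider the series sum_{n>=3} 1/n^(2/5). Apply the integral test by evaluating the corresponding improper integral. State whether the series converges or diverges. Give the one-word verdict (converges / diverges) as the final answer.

Let f(x) = x^(-2/5). Then f is positive, continuous, and decreasing on [3, infinity), so the integral test applies.
Compute the improper integral int_{3}^infinity f(x) dx:
  antiderivative F(x) = 5*x^(3/5)/3.
  As x -> infinity, F(x) -> infinity (since p = 2/5 < 1).
  So the integral diverges. By the integral test, the series diverges.

diverges


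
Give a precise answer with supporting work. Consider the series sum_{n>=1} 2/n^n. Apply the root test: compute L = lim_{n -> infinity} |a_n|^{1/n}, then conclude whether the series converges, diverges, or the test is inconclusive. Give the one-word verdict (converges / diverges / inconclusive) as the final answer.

Let a_n denote the general term. Form |a_n|^(1/n) and simplify:
|a_n|^(1/n) = 2^(1/n)/n
Take the limit as n -> infinity: L = 0.
Since L = 0 < 1, the root test implies convergence.

converges


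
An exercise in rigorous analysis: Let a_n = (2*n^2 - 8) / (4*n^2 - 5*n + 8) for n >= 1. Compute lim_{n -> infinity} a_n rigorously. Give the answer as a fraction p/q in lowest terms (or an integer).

Divide numerator and denominator by n^2, the highest power:
numerator / n^2 = 2 - 8/n^2
denominator / n^2 = 4 - 5/n + 8/n^2
As n -> infinity, all terms of the form c/n^k (k >= 1) tend to 0.
So numerator / n^2 -> 2 and denominator / n^2 -> 4.
Therefore lim a_n = 1/2.

1/2


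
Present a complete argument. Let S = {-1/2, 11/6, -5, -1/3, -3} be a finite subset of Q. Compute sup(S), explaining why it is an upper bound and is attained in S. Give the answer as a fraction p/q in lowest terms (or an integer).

S is finite, so sup(S) = max(S).
Sorted decreasing:
11/6, -1/3, -1/2, -3, -5
The extremum is 11/6.
For every x in S, x <= 11/6. And 11/6 is in S, so it is attained.
Therefore sup(S) = 11/6.

11/6


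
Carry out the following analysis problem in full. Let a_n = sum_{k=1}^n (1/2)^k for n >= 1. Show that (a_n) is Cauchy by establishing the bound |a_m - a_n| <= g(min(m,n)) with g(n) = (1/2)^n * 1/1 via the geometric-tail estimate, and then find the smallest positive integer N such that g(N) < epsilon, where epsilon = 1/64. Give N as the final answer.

For m > n >= 1: |a_m - a_n| = sum_{k=n+1}^m (1/2)^k < sum_{k=n+1}^infinity (1/2)^k = (1/2)^(n+1) / (1 - 1/2) = (1/2)^n * (1/2) * (2/1) = (1/2)^n * 1/1.
So g(n) = (1/2)^n / 1. Since g(n) -> 0, (a_n) is Cauchy.
Now solve g(N) < 1/64: (1/2)^N / 1 < 1/64 <=> 2^N > 1 / (1 * 1/64) = 64.
Check powers of 2: 2^6 = 64 <= 64, 2^7 = 128 > 64.
So the smallest such N is 7. Check: g(7) = 1/(1 * 128) = 1/128 < 1/64.

7


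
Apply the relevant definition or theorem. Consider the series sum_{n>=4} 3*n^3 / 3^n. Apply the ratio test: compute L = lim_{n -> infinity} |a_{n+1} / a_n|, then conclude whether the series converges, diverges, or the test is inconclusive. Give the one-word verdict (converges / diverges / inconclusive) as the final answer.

Let a_n denote the general term. Form the ratio a_{n+1}/a_n and simplify:
a_{n+1}/a_n = (n + 1)^3/(3*n^3)
Take the limit as n -> infinity: L = 1/3.
Since L = 1/3 < 1, the ratio test implies the series converges.

converges


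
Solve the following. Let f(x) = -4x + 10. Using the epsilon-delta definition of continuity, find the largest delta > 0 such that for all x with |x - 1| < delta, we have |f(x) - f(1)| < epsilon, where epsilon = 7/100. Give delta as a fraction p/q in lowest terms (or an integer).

We compute f(1) = -4*(1) + 10 = 6.
|f(x) - f(1)| = |-4x + 10 - (6)| = |-4(x - 1)| = 4|x - 1|.
We need 4|x - 1| < 7/100, i.e. |x - 1| < 7/100 / 4 = 7/400.
So any delta <= 7/400 works. Conversely, if delta > 7/400, then x = 1 + 7/400 satisfies |x - 1| = 7/400 < delta but |f(x) - f(1)| = 4 * 7/400 = 7/100, which is not < 7/100; so no larger delta works.
Hence the largest such delta is 7/400.

7/400


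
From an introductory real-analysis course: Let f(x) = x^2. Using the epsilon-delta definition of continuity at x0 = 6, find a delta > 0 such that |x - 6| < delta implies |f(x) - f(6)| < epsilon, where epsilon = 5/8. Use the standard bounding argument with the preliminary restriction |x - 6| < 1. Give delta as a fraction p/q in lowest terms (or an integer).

Factor: |x^2 - (6)^2| = |x - 6| * |x + 6|.
Impose |x - 6| < 1 first. Then |x + 6| = |(x - 6) + 2*(6)| <= |x - 6| + 2*|6| < 1 + 12 = 13.
So |x^2 - (6)^2| < delta * 13.
We need delta * 13 <= 5/8, i.e. delta <= 5/8/13 = 5/104.
Since 5/104 < 1, this is tighter than 1; take delta = 5/104.
So delta = 5/104 works.

5/104


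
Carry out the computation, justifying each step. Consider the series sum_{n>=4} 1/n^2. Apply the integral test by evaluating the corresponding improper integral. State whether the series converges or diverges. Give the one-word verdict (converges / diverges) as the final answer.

Let f(x) = x^(-2). Then f is positive, continuous, and decreasing on [4, infinity), so the integral test applies.
Compute the improper integral int_{4}^infinity f(x) dx:
  antiderivative F(x) = -1/x.
  As x -> infinity, F(x) -> 0 (since p = 2 > 1).
  So int = F(infinity) - F(4) = 0 - (-1/4) = 1/4.
  Finite, so by the integral test, the series converges.

converges


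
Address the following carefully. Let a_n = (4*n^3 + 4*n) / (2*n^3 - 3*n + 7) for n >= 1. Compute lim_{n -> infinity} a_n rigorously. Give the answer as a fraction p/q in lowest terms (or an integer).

Divide numerator and denominator by n^3, the highest power:
numerator / n^3 = 4 + 4/n^2
denominator / n^3 = 2 - 3/n^2 + 7/n^3
As n -> infinity, all terms of the form c/n^k (k >= 1) tend to 0.
So numerator / n^3 -> 4 and denominator / n^3 -> 2.
Therefore lim a_n = 2.

2


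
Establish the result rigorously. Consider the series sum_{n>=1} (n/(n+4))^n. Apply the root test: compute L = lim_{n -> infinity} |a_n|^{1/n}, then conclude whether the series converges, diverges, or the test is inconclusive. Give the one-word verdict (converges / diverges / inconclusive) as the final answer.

Let a_n denote the general term. Form |a_n|^(1/n) and simplify:
|a_n|^(1/n) = n/(n + 4)
Take the limit as n -> infinity: L = 1.
Since L = 1, the root test is inconclusive. (In fact a_n = (n/(n+4))^n -> e^(-4) != 0, so the nth-term test shows divergence; but the root test itself gives no conclusion.)

inconclusive


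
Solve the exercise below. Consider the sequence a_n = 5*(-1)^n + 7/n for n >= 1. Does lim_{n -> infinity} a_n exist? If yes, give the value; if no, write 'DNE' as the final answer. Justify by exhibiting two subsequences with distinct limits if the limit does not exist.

Examine the behaviour of a_n along subsequences.
a_{2k} = 5 + 7/(2k) -> 5. a_{2k+1} = -5 + 7/(2k+1) -> -5.
Since these two subsequential limits are 5 and -5, distinct, the full sequence cannot converge (a convergent sequence has all subsequences tending to the same limit). So lim a_n does not exist.

DNE


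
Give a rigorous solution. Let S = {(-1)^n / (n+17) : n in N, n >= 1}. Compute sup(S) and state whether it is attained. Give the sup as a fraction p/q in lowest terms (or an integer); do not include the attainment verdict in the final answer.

Analysis:
- Values: -1/18, 1/19, -1/20, 1/21, -1/22, ...
- Positive terms (even n): 1/(2+17), 1/(4+17), ... decreasing -> max = 1/19 (n=2).
- Negative terms (odd n): -1/(1+17), -1/(3+17), ... increasing -> min = -1/18 (n=1).
- So sup = 1/19 (attained at n=2); inf = -1/18 (attained at n=1).
Conclusion: sup(S) = 1/19, attained in S.

1/19


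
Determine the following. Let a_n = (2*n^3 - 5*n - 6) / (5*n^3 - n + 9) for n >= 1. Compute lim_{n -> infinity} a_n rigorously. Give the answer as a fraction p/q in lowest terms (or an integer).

Divide numerator and denominator by n^3, the highest power:
numerator / n^3 = 2 - 5/n^2 - 6/n^3
denominator / n^3 = 5 - 1/n^2 + 9/n^3
As n -> infinity, all terms of the form c/n^k (k >= 1) tend to 0.
So numerator / n^3 -> 2 and denominator / n^3 -> 5.
Therefore lim a_n = 2/5.

2/5


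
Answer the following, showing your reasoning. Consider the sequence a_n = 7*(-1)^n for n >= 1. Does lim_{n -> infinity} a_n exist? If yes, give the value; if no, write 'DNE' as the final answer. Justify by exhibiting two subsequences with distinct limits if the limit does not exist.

Examine the behaviour of a_n along subsequences.
Even-n subsequence a_{2k} = 7 -> 7. Odd-n subsequence a_{2k+1} = -7 -> -7.
Since these two subsequential limits are 7 and -7, distinct, the full sequence cannot converge (a convergent sequence has all subsequences tending to the same limit). So lim a_n does not exist.

DNE


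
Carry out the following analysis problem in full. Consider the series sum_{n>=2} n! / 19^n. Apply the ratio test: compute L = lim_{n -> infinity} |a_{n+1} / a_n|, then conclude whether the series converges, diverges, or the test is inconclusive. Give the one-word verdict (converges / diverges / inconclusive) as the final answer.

Let a_n denote the general term. Form the ratio a_{n+1}/a_n and simplify:
a_{n+1}/a_n = n/19 + 1/19
Take the limit as n -> infinity: L = infinity.
Since L = infinity > 1 (or L = infinity), the ratio test implies the series diverges.

diverges


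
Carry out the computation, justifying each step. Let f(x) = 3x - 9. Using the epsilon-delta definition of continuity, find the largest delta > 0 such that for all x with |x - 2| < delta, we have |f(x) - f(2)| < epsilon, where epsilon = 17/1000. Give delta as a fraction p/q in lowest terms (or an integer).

We compute f(2) = 3*(2) - 9 = -3.
|f(x) - f(2)| = |3x - 9 - (-3)| = |3(x - 2)| = 3|x - 2|.
We need 3|x - 2| < 17/1000, i.e. |x - 2| < 17/1000 / 3 = 17/3000.
So any delta <= 17/3000 works. Conversely, if delta > 17/3000, then x = 2 + 17/3000 satisfies |x - 2| = 17/3000 < delta but |f(x) - f(2)| = 3 * 17/3000 = 17/1000, which is not < 17/1000; so no larger delta works.
Hence the largest such delta is 17/3000.

17/3000


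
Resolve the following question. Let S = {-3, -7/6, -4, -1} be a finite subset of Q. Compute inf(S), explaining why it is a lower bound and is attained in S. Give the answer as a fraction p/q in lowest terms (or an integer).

S is finite, so inf(S) = min(S).
Sorted increasing:
-4, -3, -7/6, -1
The extremum is -4.
For every x in S, x >= -4. And -4 is in S, so it is attained.
Therefore inf(S) = -4.

-4


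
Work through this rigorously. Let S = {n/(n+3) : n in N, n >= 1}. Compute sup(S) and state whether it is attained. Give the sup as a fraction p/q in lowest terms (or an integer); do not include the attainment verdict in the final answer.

Analysis:
- Values: 1/4, 2/5, 1/2, 4/7, ... strictly increasing.
- Minimum is 1/4 (n=1); inf = 1/4 (attained).
- n/(n+3) = 1 - 3/(n+3) -> 1 from below as n -> infinity, and never equals 1.
- So sup = 1 (not attained).
Conclusion: sup(S) = 1, not attained in S.

1


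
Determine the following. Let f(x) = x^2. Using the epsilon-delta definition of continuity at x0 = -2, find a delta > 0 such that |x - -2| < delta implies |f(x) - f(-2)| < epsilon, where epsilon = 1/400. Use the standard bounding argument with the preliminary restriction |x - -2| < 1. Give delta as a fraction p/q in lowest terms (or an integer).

Factor: |x^2 - (-2)^2| = |x - -2| * |x + -2|.
Impose |x - -2| < 1 first. Then |x + -2| = |(x - -2) + 2*(-2)| <= |x - -2| + 2*|-2| < 1 + 4 = 5.
So |x^2 - (-2)^2| < delta * 5.
We need delta * 5 <= 1/400, i.e. delta <= 1/400/5 = 1/2000.
Since 1/2000 < 1, this is tighter than 1; take delta = 1/2000.
So delta = 1/2000 works.

1/2000


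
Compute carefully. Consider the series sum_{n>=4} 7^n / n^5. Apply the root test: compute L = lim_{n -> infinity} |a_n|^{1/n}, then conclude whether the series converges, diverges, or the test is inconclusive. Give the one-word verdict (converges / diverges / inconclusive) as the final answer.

Let a_n denote the general term. Form |a_n|^(1/n) and simplify:
|a_n|^(1/n) = 7/n^(5/n)
Take the limit as n -> infinity: L = 7.
Since L = 7 > 1, the root test implies divergence.

diverges


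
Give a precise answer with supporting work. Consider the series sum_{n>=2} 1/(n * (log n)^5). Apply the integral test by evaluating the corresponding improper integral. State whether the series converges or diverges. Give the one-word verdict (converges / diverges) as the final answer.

Let f(x) = 1/(x*log(x)^5). Then f is positive, continuous, and decreasing on [2, infinity), so the integral test applies.
Compute the improper integral int_{2}^infinity f(x) dx:
  antiderivative F(x) = -1/(4*log(x)^4).
  F(x) -> 0 as x -> infinity.  int = 0 - F(2) = 1/(4*log(2)^4) < infinity. By the integral test, the series converges.

converges


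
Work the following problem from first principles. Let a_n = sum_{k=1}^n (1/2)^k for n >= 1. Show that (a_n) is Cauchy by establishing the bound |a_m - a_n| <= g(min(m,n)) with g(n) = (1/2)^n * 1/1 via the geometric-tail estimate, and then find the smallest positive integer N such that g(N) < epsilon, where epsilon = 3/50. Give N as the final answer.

For m > n >= 1: |a_m - a_n| = sum_{k=n+1}^m (1/2)^k < sum_{k=n+1}^infinity (1/2)^k = (1/2)^(n+1) / (1 - 1/2) = (1/2)^n * (1/2) * (2/1) = (1/2)^n * 1/1.
So g(n) = (1/2)^n / 1. Since g(n) -> 0, (a_n) is Cauchy.
Now solve g(N) < 3/50: (1/2)^N / 1 < 3/50 <=> 2^N > 1 / (1 * 3/50) = 50/3.
Check powers of 2: 2^4 = 16 <= 50/3, 2^5 = 32 > 50/3.
So the smallest such N is 5. Check: g(5) = 1/(1 * 32) = 1/32 < 3/50.

5


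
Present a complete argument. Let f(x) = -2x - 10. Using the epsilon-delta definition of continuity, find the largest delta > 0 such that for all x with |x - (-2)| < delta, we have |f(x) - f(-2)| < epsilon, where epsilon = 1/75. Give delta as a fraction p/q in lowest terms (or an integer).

We compute f(-2) = -2*(-2) - 10 = -6.
|f(x) - f(-2)| = |-2x - 10 - (-6)| = |-2(x - (-2))| = 2|x - (-2)|.
We need 2|x - (-2)| < 1/75, i.e. |x - (-2)| < 1/75 / 2 = 1/150.
So any delta <= 1/150 works. Conversely, if delta > 1/150, then x = -2 + 1/150 satisfies |x - (-2)| = 1/150 < delta but |f(x) - f(-2)| = 2 * 1/150 = 1/75, which is not < 1/75; so no larger delta works.
Hence the largest such delta is 1/150.

1/150


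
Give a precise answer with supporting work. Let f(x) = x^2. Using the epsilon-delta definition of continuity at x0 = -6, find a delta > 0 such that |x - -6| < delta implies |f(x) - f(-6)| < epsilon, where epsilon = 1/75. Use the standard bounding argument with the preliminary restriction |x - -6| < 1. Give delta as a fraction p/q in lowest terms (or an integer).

Factor: |x^2 - (-6)^2| = |x - -6| * |x + -6|.
Impose |x - -6| < 1 first. Then |x + -6| = |(x - -6) + 2*(-6)| <= |x - -6| + 2*|-6| < 1 + 12 = 13.
So |x^2 - (-6)^2| < delta * 13.
We need delta * 13 <= 1/75, i.e. delta <= 1/75/13 = 1/975.
Since 1/975 < 1, this is tighter than 1; take delta = 1/975.
So delta = 1/975 works.

1/975


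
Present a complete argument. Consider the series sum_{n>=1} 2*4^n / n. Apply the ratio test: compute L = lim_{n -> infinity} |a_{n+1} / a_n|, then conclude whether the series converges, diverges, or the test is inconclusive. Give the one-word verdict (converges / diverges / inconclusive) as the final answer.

Let a_n denote the general term. Form the ratio a_{n+1}/a_n and simplify:
a_{n+1}/a_n = 4*n/(n + 1)
Take the limit as n -> infinity: L = 4.
Since L = 4 > 1 (or L = infinity), the ratio test implies the series diverges.

diverges


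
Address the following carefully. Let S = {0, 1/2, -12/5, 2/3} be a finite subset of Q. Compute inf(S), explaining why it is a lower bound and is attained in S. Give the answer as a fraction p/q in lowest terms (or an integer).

S is finite, so inf(S) = min(S).
Sorted increasing:
-12/5, 0, 1/2, 2/3
The extremum is -12/5.
For every x in S, x >= -12/5. And -12/5 is in S, so it is attained.
Therefore inf(S) = -12/5.

-12/5


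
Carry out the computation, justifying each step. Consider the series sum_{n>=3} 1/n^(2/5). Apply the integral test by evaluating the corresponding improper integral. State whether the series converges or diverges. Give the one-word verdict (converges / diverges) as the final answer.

Let f(x) = x^(-2/5). Then f is positive, continuous, and decreasing on [3, infinity), so the integral test applies.
Compute the improper integral int_{3}^infinity f(x) dx:
  antiderivative F(x) = 5*x^(3/5)/3.
  As x -> infinity, F(x) -> infinity (since p = 2/5 < 1).
  So the integral diverges. By the integral test, the series diverges.

diverges


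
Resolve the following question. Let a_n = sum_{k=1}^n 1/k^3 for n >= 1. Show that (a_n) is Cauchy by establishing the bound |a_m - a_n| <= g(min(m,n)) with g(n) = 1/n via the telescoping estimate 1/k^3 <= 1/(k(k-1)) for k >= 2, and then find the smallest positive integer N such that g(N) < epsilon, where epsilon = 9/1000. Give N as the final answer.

For m > n >= 1: |a_m - a_n| = sum_{k=n+1}^m 1/k^3.
Use 1/k^3 <= 1/(k(k-1)) = 1/(k-1) - 1/k for k >= 2 (which holds since k^3 >= k^2 >= k(k-1) for k >= 2):
sum_{k=n+1}^m 1/k^3 <= sum_{k=n+1}^m (1/(k-1) - 1/k) = 1/n - 1/m <= 1/n.
By symmetry the same bound holds with n,m swapped, so |a_m - a_n| <= 1/min(m,n) = g(min(m,n)). Since g(n) -> 0, (a_n) is Cauchy.
Now solve g(N) < 9/1000: 1/N < 9/1000 <=> N > 1/(9/1000) = 1000/9.
The smallest integer strictly greater than 1000/9 is N = 112.
Check: g(112) = 1/112 < 9/1000; g(111) = 1/111 >= 9/1000. So N = 112.

112


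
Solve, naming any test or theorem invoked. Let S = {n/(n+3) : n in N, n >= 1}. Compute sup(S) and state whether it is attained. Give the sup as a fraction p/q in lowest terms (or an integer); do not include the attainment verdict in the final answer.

Analysis:
- Values: 1/4, 2/5, 1/2, 4/7, ... strictly increasing.
- Minimum is 1/4 (n=1); inf = 1/4 (attained).
- n/(n+3) = 1 - 3/(n+3) -> 1 from below as n -> infinity, and never equals 1.
- So sup = 1 (not attained).
Conclusion: sup(S) = 1, not attained in S.

1


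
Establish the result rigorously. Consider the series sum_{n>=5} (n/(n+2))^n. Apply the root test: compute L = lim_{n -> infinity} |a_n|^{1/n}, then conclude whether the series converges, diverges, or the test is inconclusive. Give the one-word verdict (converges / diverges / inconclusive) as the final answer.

Let a_n denote the general term. Form |a_n|^(1/n) and simplify:
|a_n|^(1/n) = n/(n + 2)
Take the limit as n -> infinity: L = 1.
Since L = 1, the root test is inconclusive. (In fact a_n = (n/(n+2))^n -> e^(-2) != 0, so the nth-term test shows divergence; but the root test itself gives no conclusion.)

inconclusive


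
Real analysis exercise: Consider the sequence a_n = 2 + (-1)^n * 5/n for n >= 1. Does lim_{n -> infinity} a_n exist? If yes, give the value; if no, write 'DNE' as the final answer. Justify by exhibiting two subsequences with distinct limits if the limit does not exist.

Examine the behaviour of a_n along subsequences.
Even-n subsequence a_{2k} = 2 + 5/(2k) -> 2. Odd-n subsequence a_{2k+1} = 2 - 5/(2k+1) -> 2. Both tend to 2, which suggests the limit is 2; verify directly.
|a_n - 2| = |(-1)^n * 5/n| = 5/n for every n >= 1.
Given epsilon > 0, choose a positive integer N > 5/epsilon. Then for all n >= N, |a_n - 2| = 5/n <= 5/N < epsilon.
So by the definition of the limit, lim a_n exists and equals 2.

2


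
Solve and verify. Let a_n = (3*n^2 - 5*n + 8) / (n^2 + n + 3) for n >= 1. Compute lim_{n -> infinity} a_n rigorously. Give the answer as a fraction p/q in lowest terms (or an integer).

Divide numerator and denominator by n^2, the highest power:
numerator / n^2 = 3 - 5/n + 8/n^2
denominator / n^2 = 1 + 1/n + 3/n^2
As n -> infinity, all terms of the form c/n^k (k >= 1) tend to 0.
So numerator / n^2 -> 3 and denominator / n^2 -> 1.
Therefore lim a_n = 3.

3


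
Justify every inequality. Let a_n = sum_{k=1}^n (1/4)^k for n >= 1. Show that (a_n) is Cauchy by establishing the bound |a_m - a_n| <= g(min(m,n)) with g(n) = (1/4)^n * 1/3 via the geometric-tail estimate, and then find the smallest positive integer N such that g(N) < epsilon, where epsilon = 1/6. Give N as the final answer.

For m > n >= 1: |a_m - a_n| = sum_{k=n+1}^m (1/4)^k < sum_{k=n+1}^infinity (1/4)^k = (1/4)^(n+1) / (1 - 1/4) = (1/4)^n * (1/4) * (4/3) = (1/4)^n * 1/3.
So g(n) = (1/4)^n / 3. Since g(n) -> 0, (a_n) is Cauchy.
Now solve g(N) < 1/6: (1/4)^N / 3 < 1/6 <=> 4^N > 1 / (3 * 1/6) = 2.
Check powers of 4: 4^0 = 1 <= 2, 4^1 = 4 > 2.
So the smallest such N is 1. Check: g(1) = 1/(3 * 4) = 1/12 < 1/6.

1


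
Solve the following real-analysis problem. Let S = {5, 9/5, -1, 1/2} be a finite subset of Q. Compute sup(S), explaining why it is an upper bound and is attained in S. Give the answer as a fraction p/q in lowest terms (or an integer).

S is finite, so sup(S) = max(S).
Sorted decreasing:
5, 9/5, 1/2, -1
The extremum is 5.
For every x in S, x <= 5. And 5 is in S, so it is attained.
Therefore sup(S) = 5.

5


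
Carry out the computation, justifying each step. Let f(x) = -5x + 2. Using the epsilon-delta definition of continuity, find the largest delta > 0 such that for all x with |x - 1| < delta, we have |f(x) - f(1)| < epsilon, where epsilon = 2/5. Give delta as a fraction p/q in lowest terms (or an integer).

We compute f(1) = -5*(1) + 2 = -3.
|f(x) - f(1)| = |-5x + 2 - (-3)| = |-5(x - 1)| = 5|x - 1|.
We need 5|x - 1| < 2/5, i.e. |x - 1| < 2/5 / 5 = 2/25.
So any delta <= 2/25 works. Conversely, if delta > 2/25, then x = 1 + 2/25 satisfies |x - 1| = 2/25 < delta but |f(x) - f(1)| = 5 * 2/25 = 2/5, which is not < 2/5; so no larger delta works.
Hence the largest such delta is 2/25.

2/25


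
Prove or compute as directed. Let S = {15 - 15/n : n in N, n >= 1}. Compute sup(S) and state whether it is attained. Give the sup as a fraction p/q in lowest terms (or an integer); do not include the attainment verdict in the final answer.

Analysis:
- Values: 0, 15/2, 10, 45/4, ... strictly increasing.
- Minimum is 0 (n=1); inf = 0 (attained).
- 15 - 15/n -> 15 from below; sup = 15, not attained.
Conclusion: sup(S) = 15, not attained in S.

15


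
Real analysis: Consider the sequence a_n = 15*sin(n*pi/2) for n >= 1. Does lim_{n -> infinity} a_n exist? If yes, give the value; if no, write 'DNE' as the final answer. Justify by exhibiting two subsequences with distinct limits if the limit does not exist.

Examine the behaviour of a_n along subsequences.
a_{4k+1} = 15*sin(pi/2 + 2k*pi) = 15 -> 15. a_{4k+3} = 15*sin(3pi/2 + 2k*pi) = -15 -> -15.
Since these two subsequential limits are 15 and -15, distinct, the full sequence cannot converge (a convergent sequence has all subsequences tending to the same limit). So lim a_n does not exist.

DNE


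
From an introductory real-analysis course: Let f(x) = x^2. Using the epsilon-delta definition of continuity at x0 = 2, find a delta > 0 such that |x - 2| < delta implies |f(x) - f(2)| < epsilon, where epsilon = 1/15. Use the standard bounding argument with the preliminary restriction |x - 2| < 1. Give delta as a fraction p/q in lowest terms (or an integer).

Factor: |x^2 - (2)^2| = |x - 2| * |x + 2|.
Impose |x - 2| < 1 first. Then |x + 2| = |(x - 2) + 2*(2)| <= |x - 2| + 2*|2| < 1 + 4 = 5.
So |x^2 - (2)^2| < delta * 5.
We need delta * 5 <= 1/15, i.e. delta <= 1/15/5 = 1/75.
Since 1/75 < 1, this is tighter than 1; take delta = 1/75.
So delta = 1/75 works.

1/75


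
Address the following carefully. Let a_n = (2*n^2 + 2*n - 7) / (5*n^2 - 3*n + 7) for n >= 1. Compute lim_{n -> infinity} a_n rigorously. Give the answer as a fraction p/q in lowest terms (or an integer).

Divide numerator and denominator by n^2, the highest power:
numerator / n^2 = 2 + 2/n - 7/n^2
denominator / n^2 = 5 - 3/n + 7/n^2
As n -> infinity, all terms of the form c/n^k (k >= 1) tend to 0.
So numerator / n^2 -> 2 and denominator / n^2 -> 5.
Therefore lim a_n = 2/5.

2/5
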